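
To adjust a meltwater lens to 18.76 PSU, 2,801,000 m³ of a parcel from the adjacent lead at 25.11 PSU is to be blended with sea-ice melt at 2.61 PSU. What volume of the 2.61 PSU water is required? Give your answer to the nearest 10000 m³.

1100000 m³

Salt balance: 2,801,000×25.11 + V×2.61 = (2,801,000+V)×18.76
70,333,110 + 2.61V = 52,546,760 + 18.76V
17,786,350 = 16.15V
V = 1,101,321.98 m³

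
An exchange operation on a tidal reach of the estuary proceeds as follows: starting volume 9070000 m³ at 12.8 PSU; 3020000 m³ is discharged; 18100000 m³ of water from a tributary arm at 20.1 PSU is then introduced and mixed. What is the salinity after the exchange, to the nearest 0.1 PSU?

18.3 PSU

Remaining after removal: 6,050,000 m³ at 12.8 PSU (salt = 77,440,000)
After addition: salt = 77,440,000 + 18,100,000×20.1 = 441,250,000; volume = 24,150,000 m³
S = 441,250,000 / 24,150,000 = 18.2712 PSU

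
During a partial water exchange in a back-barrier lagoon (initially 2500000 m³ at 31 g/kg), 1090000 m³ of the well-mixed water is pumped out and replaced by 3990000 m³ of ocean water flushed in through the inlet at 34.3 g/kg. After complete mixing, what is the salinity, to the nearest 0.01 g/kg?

Remaining after removal: 1,410,000 m³ at 31 g/kg (salt = 43,710,000)
After addition: salt = 43,710,000 + 3,990,000×34.3 = 180,567,000; volume = 5,400,000 m³
S = 180,567,000 / 5,400,000 = 33.4383 g/kg

33.44 g/kg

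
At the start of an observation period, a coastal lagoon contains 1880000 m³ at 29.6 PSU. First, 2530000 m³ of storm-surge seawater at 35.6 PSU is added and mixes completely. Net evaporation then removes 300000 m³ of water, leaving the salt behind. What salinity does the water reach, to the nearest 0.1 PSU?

After mixing: salt = 1,880,000×29.6 + 2,530,000×35.6 = 145,716,000; volume = 4,410,000 m³
After evaporation: salt unchanged = 145,716,000; volume = 4,410,000 − 300,000 = 4,110,000 m³
S = 145,716,000 / 4,110,000 = 35.454 PSU

35.5 PSU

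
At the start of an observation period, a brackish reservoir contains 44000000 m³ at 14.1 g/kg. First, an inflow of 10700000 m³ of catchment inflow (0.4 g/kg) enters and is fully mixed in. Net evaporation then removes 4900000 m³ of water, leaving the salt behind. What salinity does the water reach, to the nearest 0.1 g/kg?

After mixing: salt = 44,000,000×14.1 + 10,700,000×0.4 = 624,680,000; volume = 54,700,000 m³
After evaporation: salt unchanged = 624,680,000; volume = 54,700,000 − 4,900,000 = 49,800,000 m³
S = 624,680,000 / 49,800,000 = 12.5438 g/kg

12.5 g/kg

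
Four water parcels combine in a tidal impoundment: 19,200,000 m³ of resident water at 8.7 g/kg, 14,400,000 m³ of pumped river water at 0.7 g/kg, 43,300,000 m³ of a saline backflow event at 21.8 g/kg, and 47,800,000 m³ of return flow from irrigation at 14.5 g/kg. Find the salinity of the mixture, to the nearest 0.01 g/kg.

Total salt / total volume:
salt = 19,200,000×8.7 + 14,400,000×0.7 + 43,300,000×21.8 + 47,800,000×14.5 = 167,040,000 + 10,080,000 + 943,940,000 + 693,100,000 = 1,814,160,000
volume = 19,200,000 + 14,400,000 + 43,300,000 + 47,800,000 = 124,700,000 m³
S = 1,814,160,000 / 124,700,000 = 14.5482 g/kg

14.55 g/kg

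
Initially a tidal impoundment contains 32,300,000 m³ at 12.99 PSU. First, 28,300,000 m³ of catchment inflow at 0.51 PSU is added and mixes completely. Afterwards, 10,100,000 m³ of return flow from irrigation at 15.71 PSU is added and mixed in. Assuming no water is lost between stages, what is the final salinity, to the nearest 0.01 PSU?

8.38 PSU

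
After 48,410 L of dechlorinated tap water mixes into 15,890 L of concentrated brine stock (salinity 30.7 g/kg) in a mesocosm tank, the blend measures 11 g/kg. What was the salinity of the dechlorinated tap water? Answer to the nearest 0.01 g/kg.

Salt balance: 15,890×30.7 + 48,410×S = 64,300×11
487,823 + 48,410·S = 707,300
S = (707,300 − 487,823) / 48,410 = 4.5337 g/kg

4.53 g/kg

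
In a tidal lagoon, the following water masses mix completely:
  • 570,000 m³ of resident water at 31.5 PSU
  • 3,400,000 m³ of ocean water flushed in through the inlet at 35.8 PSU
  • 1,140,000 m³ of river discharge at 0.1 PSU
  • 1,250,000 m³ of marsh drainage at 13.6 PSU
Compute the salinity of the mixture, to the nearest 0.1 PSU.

24.7 PSU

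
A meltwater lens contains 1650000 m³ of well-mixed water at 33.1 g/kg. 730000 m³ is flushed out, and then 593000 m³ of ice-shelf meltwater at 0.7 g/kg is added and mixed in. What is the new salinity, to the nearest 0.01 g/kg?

Remaining after removal: 920,000 m³ at 33.1 g/kg (salt = 30,452,000)
After addition: salt = 30,452,000 + 593,000×0.7 = 30,867,100; volume = 1,513,000 m³
S = 30,867,100 / 1,513,000 = 20.4013 g/kg

20.40 g/kg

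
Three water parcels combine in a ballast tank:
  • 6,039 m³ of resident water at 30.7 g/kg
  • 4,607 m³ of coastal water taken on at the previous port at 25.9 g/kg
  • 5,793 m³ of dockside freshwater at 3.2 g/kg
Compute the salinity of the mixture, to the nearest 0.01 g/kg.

Weighted by volume,
salt = 6,039×30.7 + 4,607×25.9 + 5,793×3.2 = 185,397.3 + 119,321.3 + 18,537.6 = 323,256.2
volume = 6,039 + 4,607 + 5,793 = 16,439 m³
S = 323,256.2 / 16,439 = 19.664 g/kg

19.66 g/kg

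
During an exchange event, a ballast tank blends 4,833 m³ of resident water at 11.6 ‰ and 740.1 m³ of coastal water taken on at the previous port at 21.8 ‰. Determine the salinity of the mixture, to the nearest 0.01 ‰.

12.95 ‰

Weighted by volume,
salt = 4,833×11.6 + 740.1×21.8 = 56,062.8 + 16,134.18 = 72,196.98
volume = 4,833 + 740.1 = 5,573.1 m³
S = 72,196.98 / 5,573.1 = 12.9545 ‰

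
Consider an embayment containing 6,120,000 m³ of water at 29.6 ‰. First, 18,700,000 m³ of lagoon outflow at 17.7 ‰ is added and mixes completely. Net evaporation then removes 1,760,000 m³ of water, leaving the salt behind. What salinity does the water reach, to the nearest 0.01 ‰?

After mixing: salt = 6,120,000×29.6 + 18,700,000×17.7 = 512,142,000; volume = 24,820,000 m³
After evaporation: salt unchanged = 512,142,000; volume = 24,820,000 − 1,760,000 = 23,060,000 m³
S = 512,142,000 / 23,060,000 = 22.2091 ‰

22.21 ‰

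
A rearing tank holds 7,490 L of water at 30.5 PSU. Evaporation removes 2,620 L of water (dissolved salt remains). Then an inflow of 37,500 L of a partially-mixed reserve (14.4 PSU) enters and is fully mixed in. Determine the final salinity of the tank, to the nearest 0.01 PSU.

After evaporation: salt = 7,490×30.5 = 228,445; volume = 7,490 − 2,620 = 4,870 L
After mixing: salt = 228,445 + 37,500×14.4 = 768,445; volume = 4,870 + 37,500 = 42,370 L
S = 768,445 / 42,370 = 18.1365 PSU

18.14 PSU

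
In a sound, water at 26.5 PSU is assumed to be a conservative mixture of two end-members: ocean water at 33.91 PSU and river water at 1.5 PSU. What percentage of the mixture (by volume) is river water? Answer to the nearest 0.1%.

22.9%

Let f be the freshwater fraction. Salt balance per unit volume:
f×1.5 + (1−f)×33.91 = 26.5
f = (33.91 − 26.5) / (33.91 − 1.5) = 7.41/32.41 = 0.2286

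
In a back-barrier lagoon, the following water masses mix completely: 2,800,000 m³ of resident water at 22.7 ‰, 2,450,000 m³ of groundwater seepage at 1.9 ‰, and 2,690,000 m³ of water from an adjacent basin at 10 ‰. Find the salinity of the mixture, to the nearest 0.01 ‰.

Mass of salt is conserved:
salt = 2,800,000×22.7 + 2,450,000×1.9 + 2,690,000×10 = 63,560,000 + 4,655,000 + 26,900,000 = 95,115,000
volume = 2,800,000 + 2,450,000 + 2,690,000 = 7,940,000 m³
S = 95,115,000 / 7,940,000 = 11.9792 ‰

11.98 ‰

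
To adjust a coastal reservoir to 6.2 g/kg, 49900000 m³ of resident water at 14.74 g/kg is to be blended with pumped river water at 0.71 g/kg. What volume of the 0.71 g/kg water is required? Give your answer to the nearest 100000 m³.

77600000 m³

Salt balance: 49,900,000×14.74 + V×0.71 = (49,900,000+V)×6.2
735,526,000 + 0.71V = 309,380,000 + 6.2V
426,146,000 = 5.49V
V = 77,622,222.22 m³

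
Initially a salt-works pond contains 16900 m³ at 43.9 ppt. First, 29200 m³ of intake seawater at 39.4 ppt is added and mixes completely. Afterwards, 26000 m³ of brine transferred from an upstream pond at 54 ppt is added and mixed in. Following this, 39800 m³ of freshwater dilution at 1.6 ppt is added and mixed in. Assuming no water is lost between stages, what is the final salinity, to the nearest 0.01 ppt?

30.03 ppt

Salt balance:
Initial salt = 16,900×43.9 = 741,910
After stage 1: salt = 741,910 + 29,200×39.4 = 1,892,390; volume = 46,100 m³; S = 41.05 ppt
After stage 2: salt = 1,892,390 + 26,000×54 = 3,296,390; volume = 72,100 m³; S = 45.72 ppt
After stage 3: salt = 3,296,390 + 39,800×1.6 = 3,360,070; volume = 111,900 m³
S = 3,360,070 / 111,900 = 30.0274 ppt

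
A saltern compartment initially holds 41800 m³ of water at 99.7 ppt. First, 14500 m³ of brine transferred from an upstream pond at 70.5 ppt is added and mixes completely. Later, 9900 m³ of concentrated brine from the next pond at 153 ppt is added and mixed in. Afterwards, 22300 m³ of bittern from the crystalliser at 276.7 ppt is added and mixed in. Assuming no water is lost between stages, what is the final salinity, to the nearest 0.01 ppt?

145.48 ppt

Total salt / total volume:
Initial salt = 41,800×99.7 = 4,167,460
After stage 1: salt = 4,167,460 + 14,500×70.5 = 5,189,710; volume = 56,300 m³; S = 92.18 ppt
After stage 2: salt = 5,189,710 + 9,900×153 = 6,704,410; volume = 66,200 m³; S = 101.275 ppt
After stage 3: salt = 6,704,410 + 22,300×276.7 = 12,874,820; volume = 88,500 m³
S = 12,874,820 / 88,500 = 145.4782 ppt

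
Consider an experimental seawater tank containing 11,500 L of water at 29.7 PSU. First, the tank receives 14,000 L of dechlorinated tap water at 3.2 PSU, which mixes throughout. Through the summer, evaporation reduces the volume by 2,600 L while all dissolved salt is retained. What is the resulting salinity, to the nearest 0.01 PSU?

16.87 PSU

After mixing: salt = 11,500×29.7 + 14,000×3.2 = 386,350; volume = 25,500 L
After evaporation: salt unchanged = 386,350; volume = 25,500 − 2,600 = 22,900 L
S = 386,350 / 22,900 = 16.8712 PSU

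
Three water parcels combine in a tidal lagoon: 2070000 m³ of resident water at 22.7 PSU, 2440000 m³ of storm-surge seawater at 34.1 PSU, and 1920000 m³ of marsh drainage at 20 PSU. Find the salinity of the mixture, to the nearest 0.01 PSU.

26.22 PSU

Salt balance:
salt = 2,070,000×22.7 + 2,440,000×34.1 + 1,920,000×20 = 46,989,000 + 83,204,000 + 38,400,000 = 168,593,000
volume = 2,070,000 + 2,440,000 + 1,920,000 = 6,430,000 m³
S = 168,593,000 / 6,430,000 = 26.2198 PSU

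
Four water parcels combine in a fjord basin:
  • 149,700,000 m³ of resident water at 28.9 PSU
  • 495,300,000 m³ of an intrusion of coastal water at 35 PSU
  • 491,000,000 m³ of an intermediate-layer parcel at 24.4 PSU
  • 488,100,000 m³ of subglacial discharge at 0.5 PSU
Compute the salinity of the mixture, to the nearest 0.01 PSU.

By conservation of dissolved salt,
salt = 149,700,000×28.9 + 495,300,000×35 + 491,000,000×24.4 + 488,100,000×0.5 = 4,326,330,000 + 17,335,500,000 + 11,980,400,000 + 244,050,000 = 33,886,280,000
volume = 149,700,000 + 495,300,000 + 491,000,000 + 488,100,000 = 1,624,100,000 m³
S = 33,886,280,000 / 1,624,100,000 = 20.8647 PSU

20.86 PSU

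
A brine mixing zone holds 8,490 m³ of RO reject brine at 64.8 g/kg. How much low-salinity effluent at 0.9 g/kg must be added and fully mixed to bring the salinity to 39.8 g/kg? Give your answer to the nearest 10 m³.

5460 m³

Salt balance: 8,490×64.8 + V×0.9 = (8,490+V)×39.8
550,152 + 0.9V = 337,902 + 39.8V
212,250 = 38.9V
V = 5,456.3 m³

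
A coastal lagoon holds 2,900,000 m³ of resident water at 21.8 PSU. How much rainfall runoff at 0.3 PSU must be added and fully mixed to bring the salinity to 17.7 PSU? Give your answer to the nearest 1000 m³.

683000 m³

Salt balance: 2,900,000×21.8 + V×0.3 = (2,900,000+V)×17.7
63,220,000 + 0.3V = 51,330,000 + 17.7V
11,890,000 = 17.4V
V = 683,333.33 m³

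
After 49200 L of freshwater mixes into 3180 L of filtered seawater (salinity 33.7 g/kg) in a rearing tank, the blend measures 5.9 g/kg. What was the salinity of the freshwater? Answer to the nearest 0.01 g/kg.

4.10 g/kg

Salt balance: 3,180×33.7 + 49,200×S = 52,380×5.9
107,166 + 49,200·S = 309,042
S = (309,042 − 107,166) / 49,200 = 4.1032 g/kg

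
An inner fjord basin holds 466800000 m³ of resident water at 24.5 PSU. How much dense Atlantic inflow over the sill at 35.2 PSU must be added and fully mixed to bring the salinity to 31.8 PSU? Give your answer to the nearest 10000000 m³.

1000000000 m³

Salt balance: 466,800,000×24.5 + V×35.2 = (466,800,000+V)×31.8
11,436,600,000 + 35.2V = 14,844,240,000 + 31.8V
3,407,640,000 = 3.4V
V = 1,002,247,058.82 m³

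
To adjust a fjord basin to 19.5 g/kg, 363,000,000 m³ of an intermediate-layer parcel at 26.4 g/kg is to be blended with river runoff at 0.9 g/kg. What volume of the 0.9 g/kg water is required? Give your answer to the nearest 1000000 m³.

135000000 m³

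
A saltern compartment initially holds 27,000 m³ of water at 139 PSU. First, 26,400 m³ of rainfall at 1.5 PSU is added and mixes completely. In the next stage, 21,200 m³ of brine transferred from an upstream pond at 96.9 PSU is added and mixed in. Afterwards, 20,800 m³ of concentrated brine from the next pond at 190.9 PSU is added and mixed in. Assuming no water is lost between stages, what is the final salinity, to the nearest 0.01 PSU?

102.91 PSU

Salt balance:
Initial salt = 27,000×139 = 3,753,000
After stage 1: salt = 3,753,000 + 26,400×1.5 = 3,792,600; volume = 53,400 m³; S = 71.022 PSU
After stage 2: salt = 3,792,600 + 21,200×96.9 = 5,846,880; volume = 74,600 m³; S = 78.376 PSU
After stage 3: salt = 5,846,880 + 20,800×190.9 = 9,817,600; volume = 95,400 m³
S = 9,817,600 / 95,400 = 102.9099 PSU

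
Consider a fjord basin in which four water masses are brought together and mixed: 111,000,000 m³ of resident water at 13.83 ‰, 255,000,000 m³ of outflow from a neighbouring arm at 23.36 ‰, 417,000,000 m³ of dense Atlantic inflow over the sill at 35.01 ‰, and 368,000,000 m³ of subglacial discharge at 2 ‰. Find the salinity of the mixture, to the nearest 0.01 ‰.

19.83 ‰

Weighted by volume,
salt = 111,000,000×13.83 + 255,000,000×23.36 + 417,000,000×35.01 + 368,000,000×2 = 1,535,130,000 + 5,956,800,000 + 14,599,170,000 + 736,000,000 = 22,827,100,000
volume = 111,000,000 + 255,000,000 + 417,000,000 + 368,000,000 = 1,151,000,000 m³
S = 22,827,100,000 / 1,151,000,000 = 19.8324 ‰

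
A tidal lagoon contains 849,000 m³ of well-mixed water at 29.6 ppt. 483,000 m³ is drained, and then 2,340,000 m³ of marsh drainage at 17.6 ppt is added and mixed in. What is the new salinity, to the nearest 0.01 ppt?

19.22 ppt

Remaining after removal: 366,000 m³ at 29.6 ppt (salt = 10,833,600)
After addition: salt = 10,833,600 + 2,340,000×17.6 = 52,017,600; volume = 2,706,000 m³
S = 52,017,600 / 2,706,000 = 19.2231 ppt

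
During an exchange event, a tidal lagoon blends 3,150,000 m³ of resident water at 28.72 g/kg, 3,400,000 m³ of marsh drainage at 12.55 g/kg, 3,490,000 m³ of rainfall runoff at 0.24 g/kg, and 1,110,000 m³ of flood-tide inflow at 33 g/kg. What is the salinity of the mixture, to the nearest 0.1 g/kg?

15.3 g/kg

Total salt / total volume:
salt = 3,150,000×28.72 + 3,400,000×12.55 + 3,490,000×0.24 + 1,110,000×33 = 90,468,000 + 42,670,000 + 837,600 + 36,630,000 = 170,605,600
volume = 3,150,000 + 3,400,000 + 3,490,000 + 1,110,000 = 11,150,000 m³
S = 170,605,600 / 11,150,000 = 15.301 g/kg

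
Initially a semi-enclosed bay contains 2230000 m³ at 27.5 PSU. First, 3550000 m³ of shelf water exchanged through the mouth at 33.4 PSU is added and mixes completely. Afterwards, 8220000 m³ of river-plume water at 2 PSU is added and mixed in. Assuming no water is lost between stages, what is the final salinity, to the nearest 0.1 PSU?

14.0 PSU

Total salt / total volume:
Initial salt = 2,230,000×27.5 = 61,325,000
After stage 1: salt = 61,325,000 + 3,550,000×33.4 = 179,895,000; volume = 5,780,000 m³; S = 31.124 PSU
After stage 2: salt = 179,895,000 + 8,220,000×2 = 196,335,000; volume = 14,000,000 m³
S = 196,335,000 / 14,000,000 = 14.0239 PSU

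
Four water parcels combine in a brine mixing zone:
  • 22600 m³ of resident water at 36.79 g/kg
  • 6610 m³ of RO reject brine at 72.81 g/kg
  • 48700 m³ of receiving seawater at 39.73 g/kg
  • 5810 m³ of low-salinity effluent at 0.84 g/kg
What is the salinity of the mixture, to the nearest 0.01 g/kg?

38.85 g/kg

By conservation of dissolved salt,
salt = 22,600×36.79 + 6,610×72.81 + 48,700×39.73 + 5,810×0.84 = 831,454 + 481,274.1 + 1,934,851 + 4,880.4 = 3,252,459.5
volume = 22,600 + 6,610 + 48,700 + 5,810 = 83,720 m³
S = 3,252,459.5 / 83,720 = 38.8493 g/kg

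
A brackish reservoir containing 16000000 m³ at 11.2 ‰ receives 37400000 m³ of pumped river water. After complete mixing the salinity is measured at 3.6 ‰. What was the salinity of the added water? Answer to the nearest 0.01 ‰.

0.35 ‰

Salt balance: 16,000,000×11.2 + 37,400,000×S = 53,400,000×3.6
179,200,000 + 37,400,000·S = 192,240,000
S = (192,240,000 − 179,200,000) / 37,400,000 = 0.3487 ‰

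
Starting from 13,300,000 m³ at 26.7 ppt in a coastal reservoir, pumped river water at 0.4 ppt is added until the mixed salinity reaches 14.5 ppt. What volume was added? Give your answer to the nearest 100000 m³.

Salt balance: 13,300,000×26.7 + V×0.4 = (13,300,000+V)×14.5
355,110,000 + 0.4V = 192,850,000 + 14.5V
162,260,000 = 14.1V
V = 11,507,801.42 m³

11500000 m³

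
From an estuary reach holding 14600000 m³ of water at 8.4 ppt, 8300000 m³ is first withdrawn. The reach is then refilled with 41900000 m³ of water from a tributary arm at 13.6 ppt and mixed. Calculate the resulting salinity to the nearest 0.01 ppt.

12.92 ppt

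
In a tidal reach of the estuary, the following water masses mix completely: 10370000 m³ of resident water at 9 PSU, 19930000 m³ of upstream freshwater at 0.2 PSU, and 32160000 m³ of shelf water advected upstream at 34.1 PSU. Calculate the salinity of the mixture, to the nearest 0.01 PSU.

19.12 PSU

Total salt / total volume:
salt = 10,370,000×9 + 19,930,000×0.2 + 32,160,000×34.1 = 93,330,000 + 3,986,000 + 1,096,656,000 = 1,193,972,000
volume = 10,370,000 + 19,930,000 + 32,160,000 = 62,460,000 m³
S = 1,193,972,000 / 62,460,000 = 19.1158 PSU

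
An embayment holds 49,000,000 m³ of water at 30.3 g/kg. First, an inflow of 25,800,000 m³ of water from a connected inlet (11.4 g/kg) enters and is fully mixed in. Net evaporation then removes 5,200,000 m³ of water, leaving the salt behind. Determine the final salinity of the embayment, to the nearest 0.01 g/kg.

After mixing: salt = 49,000,000×30.3 + 25,800,000×11.4 = 1,778,820,000; volume = 74,800,000 m³
After evaporation: salt unchanged = 1,778,820,000; volume = 74,800,000 − 5,200,000 = 69,600,000 m³
S = 1,778,820,000 / 69,600,000 = 25.5578 g/kg

25.56 g/kg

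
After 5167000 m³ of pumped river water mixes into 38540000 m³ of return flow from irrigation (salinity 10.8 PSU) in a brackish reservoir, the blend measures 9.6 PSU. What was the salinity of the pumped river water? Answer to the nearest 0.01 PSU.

Salt balance: 38,540,000×10.8 + 5,167,000×S = 43,707,000×9.6
416,232,000 + 5,167,000·S = 419,587,200
S = (419,587,200 − 416,232,000) / 5,167,000 = 0.6494 PSU

0.65 PSU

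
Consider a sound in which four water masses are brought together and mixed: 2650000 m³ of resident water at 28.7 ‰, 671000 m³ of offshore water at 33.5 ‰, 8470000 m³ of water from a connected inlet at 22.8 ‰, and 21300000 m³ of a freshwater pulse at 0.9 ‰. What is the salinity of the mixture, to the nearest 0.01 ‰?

By conservation of dissolved salt,
salt = 2,650,000×28.7 + 671,000×33.5 + 8,470,000×22.8 + 21,300,000×0.9 = 76,055,000 + 22,478,500 + 193,116,000 + 19,170,000 = 310,819,500
volume = 2,650,000 + 671,000 + 8,470,000 + 21,300,000 = 33,091,000 m³
S = 310,819,500 / 33,091,000 = 9.3929 ‰

9.39 ‰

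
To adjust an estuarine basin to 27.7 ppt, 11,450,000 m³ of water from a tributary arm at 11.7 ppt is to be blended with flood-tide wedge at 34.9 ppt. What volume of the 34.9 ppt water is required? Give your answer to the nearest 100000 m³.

Salt balance: 11,450,000×11.7 + V×34.9 = (11,450,000+V)×27.7
133,965,000 + 34.9V = 317,165,000 + 27.7V
183,200,000 = 7.2V
V = 25,444,444.44 m³

25400000 m³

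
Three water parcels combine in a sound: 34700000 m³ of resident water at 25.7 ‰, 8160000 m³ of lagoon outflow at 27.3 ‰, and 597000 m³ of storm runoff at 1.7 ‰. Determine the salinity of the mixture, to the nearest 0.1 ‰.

Mass of salt is conserved:
salt = 34,700,000×25.7 + 8,160,000×27.3 + 597,000×1.7 = 891,790,000 + 222,768,000 + 1,014,900 = 1,115,572,900
volume = 34,700,000 + 8,160,000 + 597,000 = 43,457,000 m³
S = 1,115,572,900 / 43,457,000 = 25.671 ‰

25.7 ‰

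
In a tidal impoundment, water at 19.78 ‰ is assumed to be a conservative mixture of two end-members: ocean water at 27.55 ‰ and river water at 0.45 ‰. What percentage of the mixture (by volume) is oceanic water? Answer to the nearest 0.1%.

71.3%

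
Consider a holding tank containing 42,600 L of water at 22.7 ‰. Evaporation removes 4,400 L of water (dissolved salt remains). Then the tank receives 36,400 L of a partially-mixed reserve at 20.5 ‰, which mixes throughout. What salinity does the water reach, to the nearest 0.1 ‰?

After evaporation: salt = 42,600×22.7 = 967,020; volume = 42,600 − 4,400 = 38,200 L
After mixing: salt = 967,020 + 36,400×20.5 = 1,713,220; volume = 38,200 + 36,400 = 74,600 L
S = 1,713,220 / 74,600 = 22.9654 ‰

23.0 ‰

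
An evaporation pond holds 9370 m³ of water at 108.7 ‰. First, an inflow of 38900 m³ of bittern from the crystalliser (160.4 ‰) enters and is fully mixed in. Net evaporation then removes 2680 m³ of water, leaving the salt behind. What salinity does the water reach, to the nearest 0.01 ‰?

159.20 ‰

After mixing: salt = 9,370×108.7 + 38,900×160.4 = 7,258,079; volume = 48,270 m³
After evaporation: salt unchanged = 7,258,079; volume = 48,270 − 2,680 = 45,590 m³
S = 7,258,079 / 45,590 = 159.2033 ‰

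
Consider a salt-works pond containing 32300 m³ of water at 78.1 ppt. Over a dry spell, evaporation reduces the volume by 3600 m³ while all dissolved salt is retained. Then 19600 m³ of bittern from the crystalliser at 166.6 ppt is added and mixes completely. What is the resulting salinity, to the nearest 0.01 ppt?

119.83 ppt

After evaporation: salt = 32,300×78.1 = 2,522,630; volume = 32,300 − 3,600 = 28,700 m³
After mixing: salt = 2,522,630 + 19,600×166.6 = 5,787,990; volume = 28,700 + 19,600 = 48,300 m³
S = 5,787,990 / 48,300 = 119.8342 ppt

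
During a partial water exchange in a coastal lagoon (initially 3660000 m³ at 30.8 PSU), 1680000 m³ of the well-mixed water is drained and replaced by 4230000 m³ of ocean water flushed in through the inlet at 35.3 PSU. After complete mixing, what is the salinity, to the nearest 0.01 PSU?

33.87 PSU

Remaining after removal: 1,980,000 m³ at 30.8 PSU (salt = 60,984,000)
After addition: salt = 60,984,000 + 4,230,000×35.3 = 210,303,000; volume = 6,210,000 m³
S = 210,303,000 / 6,210,000 = 33.8652 PSU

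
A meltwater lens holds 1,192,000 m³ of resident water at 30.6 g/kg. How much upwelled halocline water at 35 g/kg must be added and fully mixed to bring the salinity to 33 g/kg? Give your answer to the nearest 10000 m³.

Salt balance: 1,192,000×30.6 + V×35 = (1,192,000+V)×33
36,475,200 + 35V = 39,336,000 + 33V
2,860,800 = 2V
V = 1,430,400 m³

1430000 m³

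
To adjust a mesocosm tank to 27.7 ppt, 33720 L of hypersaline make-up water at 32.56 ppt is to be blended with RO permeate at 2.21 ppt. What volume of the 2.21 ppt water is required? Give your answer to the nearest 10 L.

6430 L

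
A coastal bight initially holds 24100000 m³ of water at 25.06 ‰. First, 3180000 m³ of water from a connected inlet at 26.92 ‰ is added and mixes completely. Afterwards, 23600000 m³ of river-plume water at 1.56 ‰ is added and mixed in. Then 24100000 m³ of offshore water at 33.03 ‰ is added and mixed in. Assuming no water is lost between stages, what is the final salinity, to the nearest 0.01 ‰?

Conserving salt mass:
Initial salt = 24,100,000×25.06 = 603,946,000
After stage 1: salt = 603,946,000 + 3,180,000×26.92 = 689,551,600; volume = 27,280,000 m³; S = 25.277 ‰
After stage 2: salt = 689,551,600 + 23,600,000×1.56 = 726,367,600; volume = 50,880,000 m³; S = 14.276 ‰
After stage 3: salt = 726,367,600 + 24,100,000×33.03 = 1,522,390,600; volume = 74,980,000 m³
S = 1,522,390,600 / 74,980,000 = 20.304 ‰

20.30 ‰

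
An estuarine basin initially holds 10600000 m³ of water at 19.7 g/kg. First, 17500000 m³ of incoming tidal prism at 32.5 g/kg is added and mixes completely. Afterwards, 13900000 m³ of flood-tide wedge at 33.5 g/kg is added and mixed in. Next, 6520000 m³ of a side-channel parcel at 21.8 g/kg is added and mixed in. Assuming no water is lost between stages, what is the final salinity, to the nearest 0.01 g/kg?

28.55 g/kg

Weighted by volume,
Initial salt = 10,600,000×19.7 = 208,820,000
After stage 1: salt = 208,820,000 + 17,500,000×32.5 = 777,570,000; volume = 28,100,000 m³; S = 27.672 g/kg
After stage 2: salt = 777,570,000 + 13,900,000×33.5 = 1,243,220,000; volume = 42,000,000 m³; S = 29.6 g/kg
After stage 3: salt = 1,243,220,000 + 6,520,000×21.8 = 1,385,356,000; volume = 48,520,000 m³
S = 1,385,356,000 / 48,520,000 = 28.5523 g/kg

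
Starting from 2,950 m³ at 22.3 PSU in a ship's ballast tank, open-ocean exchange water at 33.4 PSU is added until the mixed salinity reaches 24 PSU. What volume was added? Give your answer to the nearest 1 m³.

534 m³

Salt balance: 2,950×22.3 + V×33.4 = (2,950+V)×24
65,785 + 33.4V = 70,800 + 24V
5,015 = 9.4V
V = 533.51 m³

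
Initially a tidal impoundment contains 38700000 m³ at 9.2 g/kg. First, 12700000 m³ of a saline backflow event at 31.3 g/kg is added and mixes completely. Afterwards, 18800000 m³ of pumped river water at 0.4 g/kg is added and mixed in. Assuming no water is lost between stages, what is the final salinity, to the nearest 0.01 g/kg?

10.84 g/kg

Total salt / total volume:
Initial salt = 38,700,000×9.2 = 356,040,000
After stage 1: salt = 356,040,000 + 12,700,000×31.3 = 753,550,000; volume = 51,400,000 m³; S = 14.661 g/kg
After stage 2: salt = 753,550,000 + 18,800,000×0.4 = 761,070,000; volume = 70,200,000 m³
S = 761,070,000 / 70,200,000 = 10.8415 g/kg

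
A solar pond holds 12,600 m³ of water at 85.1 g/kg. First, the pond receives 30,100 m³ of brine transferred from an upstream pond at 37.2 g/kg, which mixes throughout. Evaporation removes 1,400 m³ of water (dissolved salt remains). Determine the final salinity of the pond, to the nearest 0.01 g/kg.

53.07 g/kg

After mixing: salt = 12,600×85.1 + 30,100×37.2 = 2,191,980; volume = 42,700 m³
After evaporation: salt unchanged = 2,191,980; volume = 42,700 − 1,400 = 41,300 m³
S = 2,191,980 / 41,300 = 53.0746 g/kg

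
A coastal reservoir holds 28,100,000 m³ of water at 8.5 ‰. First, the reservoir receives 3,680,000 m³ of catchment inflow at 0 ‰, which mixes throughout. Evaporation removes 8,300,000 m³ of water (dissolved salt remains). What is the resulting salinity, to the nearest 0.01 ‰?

10.17 ‰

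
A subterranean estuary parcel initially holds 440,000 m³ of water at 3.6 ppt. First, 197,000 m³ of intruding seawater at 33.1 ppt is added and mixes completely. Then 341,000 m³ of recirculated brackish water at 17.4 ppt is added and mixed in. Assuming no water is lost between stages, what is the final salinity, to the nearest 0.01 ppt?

By conservation of dissolved salt,
Initial salt = 440,000×3.6 = 1,584,000
After stage 1: salt = 1,584,000 + 197,000×33.1 = 8,104,700; volume = 637,000 m³; S = 12.723 ppt
After stage 2: salt = 8,104,700 + 341,000×17.4 = 14,038,100; volume = 978,000 m³
S = 14,038,100 / 978,000 = 14.3539 ppt

14.35 ppt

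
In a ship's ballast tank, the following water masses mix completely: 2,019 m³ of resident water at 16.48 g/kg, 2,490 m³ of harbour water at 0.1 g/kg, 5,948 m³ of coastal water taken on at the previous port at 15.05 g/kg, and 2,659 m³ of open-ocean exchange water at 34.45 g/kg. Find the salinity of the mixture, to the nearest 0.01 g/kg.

16.36 g/kg

Salt balance:
salt = 2,019×16.48 + 2,490×0.1 + 5,948×15.05 + 2,659×34.45 = 33,273.12 + 249 + 89,517.4 + 91,602.55 = 214,642.07
volume = 2,019 + 2,490 + 5,948 + 2,659 = 13,116 m³
S = 214,642.07 / 13,116 = 16.3649 g/kg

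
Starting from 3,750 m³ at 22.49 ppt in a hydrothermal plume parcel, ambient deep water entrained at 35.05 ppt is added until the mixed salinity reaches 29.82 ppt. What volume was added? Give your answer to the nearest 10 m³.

5260 m³

Salt balance: 3,750×22.49 + V×35.05 = (3,750+V)×29.82
84,337.5 + 35.05V = 111,825 + 29.82V
27,487.5 = 5.23V
V = 5,255.74 m³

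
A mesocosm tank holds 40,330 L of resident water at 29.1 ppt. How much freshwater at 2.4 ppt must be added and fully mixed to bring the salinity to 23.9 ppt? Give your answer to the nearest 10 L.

9750 L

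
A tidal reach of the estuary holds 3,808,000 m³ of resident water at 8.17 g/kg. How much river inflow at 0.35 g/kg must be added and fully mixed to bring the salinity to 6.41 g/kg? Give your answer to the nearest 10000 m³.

Salt balance: 3,808,000×8.17 + V×0.35 = (3,808,000+V)×6.41
31,111,360 + 0.35V = 24,409,280 + 6.41V
6,702,080 = 6.06V
V = 1,105,953.8 m³

1110000 m³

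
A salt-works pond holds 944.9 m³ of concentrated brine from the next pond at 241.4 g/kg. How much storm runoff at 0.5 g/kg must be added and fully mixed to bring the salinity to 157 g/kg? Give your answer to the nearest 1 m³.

Salt balance: 944.9×241.4 + V×0.5 = (944.9+V)×157
228,098.86 + 0.5V = 148,349.3 + 157V
79,749.56 = 156.5V
V = 509.58 m³

510 m³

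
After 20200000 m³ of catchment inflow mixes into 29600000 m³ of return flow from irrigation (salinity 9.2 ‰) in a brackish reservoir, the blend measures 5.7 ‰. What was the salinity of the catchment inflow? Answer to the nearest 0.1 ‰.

Salt balance: 29,600,000×9.2 + 20,200,000×S = 49,800,000×5.7
272,320,000 + 20,200,000·S = 283,860,000
S = (283,860,000 − 272,320,000) / 20,200,000 = 0.5713 ‰

0.6 ‰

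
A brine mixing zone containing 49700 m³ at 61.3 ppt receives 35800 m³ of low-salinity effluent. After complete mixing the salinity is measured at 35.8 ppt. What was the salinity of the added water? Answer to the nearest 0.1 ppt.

0.4 ppt

Salt balance: 49,700×61.3 + 35,800×S = 85,500×35.8
3,046,610 + 35,800·S = 3,060,900
S = (3,060,900 − 3,046,610) / 35,800 = 0.3992 ppt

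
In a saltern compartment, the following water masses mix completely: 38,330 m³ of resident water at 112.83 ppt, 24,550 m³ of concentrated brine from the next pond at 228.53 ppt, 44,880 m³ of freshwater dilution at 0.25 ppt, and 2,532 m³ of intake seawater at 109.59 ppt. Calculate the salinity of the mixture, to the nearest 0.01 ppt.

92.70 ppt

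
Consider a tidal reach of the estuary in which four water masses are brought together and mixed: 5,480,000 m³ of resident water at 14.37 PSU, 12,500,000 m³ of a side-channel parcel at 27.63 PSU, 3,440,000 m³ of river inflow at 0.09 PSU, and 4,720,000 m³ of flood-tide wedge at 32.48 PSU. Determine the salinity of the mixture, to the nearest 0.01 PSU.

22.10 PSU

Conserving salt mass:
salt = 5,480,000×14.37 + 12,500,000×27.63 + 3,440,000×0.09 + 4,720,000×32.48 = 78,747,600 + 345,375,000 + 309,600 + 153,305,600 = 577,737,800
volume = 5,480,000 + 12,500,000 + 3,440,000 + 4,720,000 = 26,140,000 m³
S = 577,737,800 / 26,140,000 = 22.1017 PSU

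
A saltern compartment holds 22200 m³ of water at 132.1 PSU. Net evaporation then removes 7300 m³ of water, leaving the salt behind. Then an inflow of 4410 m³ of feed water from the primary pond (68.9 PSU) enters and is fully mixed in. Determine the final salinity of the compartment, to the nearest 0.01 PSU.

167.61 PSU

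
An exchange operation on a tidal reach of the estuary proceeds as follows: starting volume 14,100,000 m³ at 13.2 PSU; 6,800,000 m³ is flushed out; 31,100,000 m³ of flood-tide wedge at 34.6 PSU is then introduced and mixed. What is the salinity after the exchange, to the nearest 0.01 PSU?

Remaining after removal: 7,300,000 m³ at 13.2 PSU (salt = 96,360,000)
After addition: salt = 96,360,000 + 31,100,000×34.6 = 1,172,420,000; volume = 38,400,000 m³
S = 1,172,420,000 / 38,400,000 = 30.5318 PSU

30.53 PSU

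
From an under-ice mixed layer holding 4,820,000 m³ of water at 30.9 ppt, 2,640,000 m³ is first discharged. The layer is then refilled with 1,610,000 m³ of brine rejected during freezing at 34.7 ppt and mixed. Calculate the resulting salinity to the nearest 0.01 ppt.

Remaining after removal: 2,180,000 m³ at 30.9 ppt (salt = 67,362,000)
After addition: salt = 67,362,000 + 1,610,000×34.7 = 123,229,000; volume = 3,790,000 m³
S = 123,229,000 / 3,790,000 = 32.5142 ppt

32.51 ppt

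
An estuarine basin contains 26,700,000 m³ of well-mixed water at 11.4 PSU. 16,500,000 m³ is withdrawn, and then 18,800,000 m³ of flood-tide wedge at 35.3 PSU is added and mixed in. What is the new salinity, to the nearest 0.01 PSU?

Remaining after removal: 10,200,000 m³ at 11.4 PSU (salt = 116,280,000)
After addition: salt = 116,280,000 + 18,800,000×35.3 = 779,920,000; volume = 29,000,000 m³
S = 779,920,000 / 29,000,000 = 26.8938 PSU

26.89 PSU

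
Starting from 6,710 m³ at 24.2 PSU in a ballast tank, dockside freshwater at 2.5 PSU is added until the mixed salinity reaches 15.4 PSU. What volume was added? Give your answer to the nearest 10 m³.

Salt balance: 6,710×24.2 + V×2.5 = (6,710+V)×15.4
162,382 + 2.5V = 103,334 + 15.4V
59,048 = 12.9V
V = 4,577.36 m³

4580 m³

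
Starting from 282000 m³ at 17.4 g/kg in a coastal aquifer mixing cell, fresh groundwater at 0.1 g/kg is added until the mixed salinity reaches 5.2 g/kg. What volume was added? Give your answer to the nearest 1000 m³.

Salt balance: 282,000×17.4 + V×0.1 = (282,000+V)×5.2
4,906,800 + 0.1V = 1,466,400 + 5.2V
3,440,400 = 5.1V
V = 674,588.24 m³

675000 m³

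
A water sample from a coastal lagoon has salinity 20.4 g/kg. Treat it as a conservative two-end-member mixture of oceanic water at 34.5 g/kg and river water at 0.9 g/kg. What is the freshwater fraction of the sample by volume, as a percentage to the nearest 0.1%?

42.0%

Let f be the freshwater fraction. Salt balance per unit volume:
f×0.9 + (1−f)×34.5 = 20.4
f = (34.5 − 20.4) / (34.5 − 0.9) = 14.1/33.6 = 0.4196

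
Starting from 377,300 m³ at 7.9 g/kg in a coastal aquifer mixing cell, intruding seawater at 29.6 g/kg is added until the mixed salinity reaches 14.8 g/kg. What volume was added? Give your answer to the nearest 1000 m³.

176000 m³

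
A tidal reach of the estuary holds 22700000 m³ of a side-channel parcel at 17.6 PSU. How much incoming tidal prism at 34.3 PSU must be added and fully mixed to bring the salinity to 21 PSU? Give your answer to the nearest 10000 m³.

Salt balance: 22,700,000×17.6 + V×34.3 = (22,700,000+V)×21
399,520,000 + 34.3V = 476,700,000 + 21V
77,180,000 = 13.3V
V = 5,803,007.52 m³

5800000 m³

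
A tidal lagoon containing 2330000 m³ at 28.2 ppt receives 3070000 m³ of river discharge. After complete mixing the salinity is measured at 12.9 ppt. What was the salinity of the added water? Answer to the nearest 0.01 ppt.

1.29 ppt

Salt balance: 2,330,000×28.2 + 3,070,000×S = 5,400,000×12.9
65,706,000 + 3,070,000·S = 69,660,000
S = (69,660,000 − 65,706,000) / 3,070,000 = 1.2879 ppt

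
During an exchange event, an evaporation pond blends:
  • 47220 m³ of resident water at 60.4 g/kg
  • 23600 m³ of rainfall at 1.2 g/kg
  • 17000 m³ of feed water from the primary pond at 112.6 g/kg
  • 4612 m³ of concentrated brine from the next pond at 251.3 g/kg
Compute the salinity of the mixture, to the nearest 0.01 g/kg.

64.41 g/kg

By conservation of dissolved salt,
salt = 47,220×60.4 + 23,600×1.2 + 17,000×112.6 + 4,612×251.3 = 2,852,088 + 28,320 + 1,914,200 + 1,158,995.6 = 5,953,603.6
volume = 47,220 + 23,600 + 17,000 + 4,612 = 92,432 m³
S = 5,953,603.6 / 92,432 = 64.4106 g/kg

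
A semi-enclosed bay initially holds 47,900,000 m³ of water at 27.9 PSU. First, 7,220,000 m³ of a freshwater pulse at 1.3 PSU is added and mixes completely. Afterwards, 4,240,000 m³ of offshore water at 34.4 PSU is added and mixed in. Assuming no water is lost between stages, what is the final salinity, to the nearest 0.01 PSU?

Salt balance:
Initial salt = 47,900,000×27.9 = 1,336,410,000
After stage 1: salt = 1,336,410,000 + 7,220,000×1.3 = 1,345,796,000; volume = 55,120,000 m³; S = 24.416 PSU
After stage 2: salt = 1,345,796,000 + 4,240,000×34.4 = 1,491,652,000; volume = 59,360,000 m³
S = 1,491,652,000 / 59,360,000 = 25.1289 PSU

25.13 PSU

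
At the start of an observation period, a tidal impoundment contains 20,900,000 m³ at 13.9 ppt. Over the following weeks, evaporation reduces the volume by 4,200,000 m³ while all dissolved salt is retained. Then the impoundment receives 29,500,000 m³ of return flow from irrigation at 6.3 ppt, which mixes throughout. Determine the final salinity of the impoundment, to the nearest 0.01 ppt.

10.31 ppt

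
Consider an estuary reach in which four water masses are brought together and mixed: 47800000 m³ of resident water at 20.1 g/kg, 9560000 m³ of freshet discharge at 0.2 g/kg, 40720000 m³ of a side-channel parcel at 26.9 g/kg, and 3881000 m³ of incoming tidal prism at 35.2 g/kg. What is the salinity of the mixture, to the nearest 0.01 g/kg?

21.52 g/kg

Weighted by volume,
salt = 47,800,000×20.1 + 9,560,000×0.2 + 40,720,000×26.9 + 3,881,000×35.2 = 960,780,000 + 1,912,000 + 1,095,368,000 + 136,611,200 = 2,194,671,200
volume = 47,800,000 + 9,560,000 + 40,720,000 + 3,881,000 = 101,961,000 m³
S = 2,194,671,200 / 101,961,000 = 21.5246 g/kg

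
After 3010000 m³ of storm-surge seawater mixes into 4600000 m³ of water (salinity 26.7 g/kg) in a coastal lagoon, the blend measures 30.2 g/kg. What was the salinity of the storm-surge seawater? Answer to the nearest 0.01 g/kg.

35.55 g/kg

Salt balance: 4,600,000×26.7 + 3,010,000×S = 7,610,000×30.2
122,820,000 + 3,010,000·S = 229,822,000
S = (229,822,000 − 122,820,000) / 3,010,000 = 35.5488 g/kg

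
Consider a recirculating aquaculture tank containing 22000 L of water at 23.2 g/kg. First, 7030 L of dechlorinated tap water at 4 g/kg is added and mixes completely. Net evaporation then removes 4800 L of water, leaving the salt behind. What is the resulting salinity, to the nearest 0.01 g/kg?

After mixing: salt = 22,000×23.2 + 7,030×4 = 538,520; volume = 29,030 L
After evaporation: salt unchanged = 538,520; volume = 29,030 − 4,800 = 24,230 L
S = 538,520 / 24,230 = 22.2253 g/kg

22.23 g/kg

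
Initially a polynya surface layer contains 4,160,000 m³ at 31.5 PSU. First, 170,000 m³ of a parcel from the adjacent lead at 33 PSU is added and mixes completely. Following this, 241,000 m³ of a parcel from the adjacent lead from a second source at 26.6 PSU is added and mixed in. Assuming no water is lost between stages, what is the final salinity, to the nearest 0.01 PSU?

Mass of salt is conserved:
Initial salt = 4,160,000×31.5 = 131,040,000
After stage 1: salt = 131,040,000 + 170,000×33 = 136,650,000; volume = 4,330,000 m³; S = 31.559 PSU
After stage 2: salt = 136,650,000 + 241,000×26.6 = 143,060,600; volume = 4,571,000 m³
S = 143,060,600 / 4,571,000 = 31.2974 PSU

31.30 PSU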